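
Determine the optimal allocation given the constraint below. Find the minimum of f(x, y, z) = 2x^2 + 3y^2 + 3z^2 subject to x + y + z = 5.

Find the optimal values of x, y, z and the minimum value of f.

Using Lagrange multipliers on f = 2x^2 + 3y^2 + 3z^2 with constraint x + y + z = 5:
Conditions: 2*2*x = lambda, 2*3*y = lambda, 2*3*z = lambda
So x = lambda/4, y = lambda/6, z = lambda/6
Substituting into constraint: lambda * (7/12) = 5
lambda = 60/7
x = 15/7, y = 10/7, z = 10/7
Minimum value = 150/7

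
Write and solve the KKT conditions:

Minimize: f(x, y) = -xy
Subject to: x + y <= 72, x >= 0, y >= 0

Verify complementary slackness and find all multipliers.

Problem: min -xy s.t. x + y <= 72 (multiplier lambda), x >= 0 (mu_x), y >= 0 (mu_y)
KKT stationarity: -y + lambda - mu_x = 0, -x + lambda - mu_y = 0, with lambda, mu_x, mu_y >= 0
Complementary slackness: lambda*(x + y - 72) = 0, mu_x*x = 0, mu_y*y = 0
If lambda = 0: y = -mu_x <= 0 and x = -mu_y <= 0 force x = y = 0 with f = 0; but x = y = 36 is feasible with f = -1296 < 0, so this is not the minimum. Hence lambda > 0 and x + y = 72.
Try x > 0, y > 0 (so mu_x = mu_y = 0): y = lambda, x = lambda => x = y = lambda
x + y = 72 => 2*lambda = 72 => lambda = 36
x* = y* = 36 > 0, consistent with mu_x = mu_y = 0.
(Any feasible point with x = 0 or y = 0 has f = 0 > -1296, so the minimum is not on those boundaries.)
min(-xy) = -1296 (i.e. max xy = 1296)
Multipliers: lambda = 36, mu_x = 0, mu_y = 0
Complementary slackness: lambda*(x + y - 72) = 36*(36 + 36 - 72) = 0, mu_x*x = 0*36 = 0, mu_y*y = 0*36 = 0. Satisfied.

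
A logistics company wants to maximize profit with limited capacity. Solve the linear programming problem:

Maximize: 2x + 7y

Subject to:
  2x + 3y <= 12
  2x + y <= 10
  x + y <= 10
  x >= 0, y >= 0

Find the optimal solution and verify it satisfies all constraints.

Feasible vertices: (0, 0), (0, 4), (9/2, 1), (5, 0)
Objective 2x + 7y at each vertex:
  (0, 0): 0
  (0, 4): 28
  (9/2, 1): 16
  (5, 0): 10
Maximum is 28 at (0, 4).
Verify constraints at (x, y) = (0, 4):
  2*0 + 3*4 = 12 <= 12 (active)
  2*0 + 1*4 = 4 <= 10
  1*0 + 1*4 = 4 <= 10
  x = 0 >= 0, y = 4 >= 0. All constraints satisfied.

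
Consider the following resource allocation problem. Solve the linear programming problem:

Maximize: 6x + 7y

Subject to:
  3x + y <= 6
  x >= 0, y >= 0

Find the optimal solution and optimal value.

The feasible region has vertices at [(0, 0), (2, 0), (0, 6)].
Checking objective 6x + 7y at each vertex:
  (0, 0): 6*0 + 7*0 = 0
  (2, 0): 6*2 + 7*0 = 12
  (0, 6): 6*0 + 7*6 = 42
Maximum is 42 at (0, 6).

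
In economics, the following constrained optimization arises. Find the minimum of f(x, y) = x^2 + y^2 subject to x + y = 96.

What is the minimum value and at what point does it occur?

Substitute y = 96 - x into f(x,y) = x^2 + y^2:
g(x) = x^2 + (96 - x)^2 = 2x^2 - 192x + 9216
g'(x) = 4x - 192 = 0  =>  x = 48
y = 96 - 48 = 48
Minimum value = 48^2 + 48^2 = 4608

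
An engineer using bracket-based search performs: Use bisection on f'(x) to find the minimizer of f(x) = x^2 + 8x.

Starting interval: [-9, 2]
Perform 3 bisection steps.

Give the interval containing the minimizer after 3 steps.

Finding critical point of f(x) = x^2 + 8x using bisection on f'(x) = 2x + 8.
f'(x) = 0 when x = -4.
Starting interval: [-9, 2]
Step 1: mid = -7/2, f'(mid) = 1, new interval = [-9, -7/2]
Step 2: mid = -25/4, f'(mid) = -9/2, new interval = [-25/4, -7/2]
Step 3: mid = -39/8, f'(mid) = -7/4, new interval = [-39/8, -7/2]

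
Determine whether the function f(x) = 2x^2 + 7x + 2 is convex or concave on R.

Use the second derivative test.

f(x) = 2x^2 + 7x + 2
f'(x) = 4x + 7
f''(x) = 4
Since f''(x) = 4 > 0 for all x, f is convex on R.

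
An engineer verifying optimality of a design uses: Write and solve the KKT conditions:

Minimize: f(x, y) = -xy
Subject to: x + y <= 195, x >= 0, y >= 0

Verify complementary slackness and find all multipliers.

Problem: min -xy s.t. x + y <= 195 (multiplier lambda), x >= 0 (mu_x), y >= 0 (mu_y)
KKT stationarity: -y + lambda - mu_x = 0, -x + lambda - mu_y = 0, with lambda, mu_x, mu_y >= 0
Complementary slackness: lambda*(x + y - 195) = 0, mu_x*x = 0, mu_y*y = 0
If lambda = 0: y = -mu_x <= 0 and x = -mu_y <= 0 force x = y = 0 with f = 0; but x = y = 195/2 is feasible with f = -38025/4 < 0, so this is not the minimum. Hence lambda > 0 and x + y = 195.
Try x > 0, y > 0 (so mu_x = mu_y = 0): y = lambda, x = lambda => x = y = lambda
x + y = 195 => 2*lambda = 195 => lambda = 195/2
x* = y* = 195/2 > 0, consistent with mu_x = mu_y = 0.
(Any feasible point with x = 0 or y = 0 has f = 0 > -38025/4, so the minimum is not on those boundaries.)
min(-xy) = -38025/4 (i.e. max xy = 38025/4)
Multipliers: lambda = 195/2, mu_x = 0, mu_y = 0
Complementary slackness: lambda*(x + y - 195) = 195/2*(195/2 + 195/2 - 195) = 0, mu_x*x = 0*195/2 = 0, mu_y*y = 0*195/2 = 0. Satisfied.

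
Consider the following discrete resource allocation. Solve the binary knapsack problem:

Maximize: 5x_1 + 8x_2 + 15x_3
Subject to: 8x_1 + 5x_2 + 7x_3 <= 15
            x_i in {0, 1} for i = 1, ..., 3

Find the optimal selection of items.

Items: item 1 (v=5, w=8), item 2 (v=8, w=5), item 3 (v=15, w=7)
Capacity: 15
Checking all 8 subsets (w = total weight, v = total value):
  {}: w = 0, v = 0
  {1}: w = 8, v = 5
  {2}: w = 5, v = 8
  {3}: w = 7, v = 15
  {1, 2}: w = 13, v = 13
  {1, 3}: w = 15, v = 20
  {2, 3}: w = 12, v = 23
  {1, 2, 3}: w = 20 > 15, infeasible
Best feasible subset: items [2, 3]
Total weight: 12 <= 15, total value: 23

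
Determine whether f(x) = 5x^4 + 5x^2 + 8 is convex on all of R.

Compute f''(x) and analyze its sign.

f(x) = 5x^4 + 5x^2 + 8
f'(x) = 20x^3 + 10x
f''(x) = 60x^2 + 10
f''(x) = 60x^2 + 10 >= 10 > 0 for all x
Therefore, f is convex on R.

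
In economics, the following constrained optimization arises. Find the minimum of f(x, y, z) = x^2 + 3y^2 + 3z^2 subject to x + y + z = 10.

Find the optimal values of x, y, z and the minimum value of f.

Using Lagrange multipliers on f = x^2 + 3y^2 + 3z^2 with constraint x + y + z = 10:
Conditions: 2*1*x = lambda, 2*3*y = lambda, 2*3*z = lambda
So x = lambda/2, y = lambda/6, z = lambda/6
Substituting into constraint: lambda * (5/6) = 10
lambda = 12
x = 6, y = 2, z = 2
Minimum value = 60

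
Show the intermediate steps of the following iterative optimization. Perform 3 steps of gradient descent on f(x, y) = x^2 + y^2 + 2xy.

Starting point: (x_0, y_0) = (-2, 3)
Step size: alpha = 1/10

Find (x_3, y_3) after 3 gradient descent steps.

f(x,y) = x^2 + y^2 + 2xy
grad_x = 2x + 2y, grad_y = 2y + 2x
Step 1: grad = (2, 2), (-11/5, 14/5)
Step 2: grad = (6/5, 6/5), (-58/25, 67/25)
Step 3: grad = (18/25, 18/25), (-299/125, 326/125)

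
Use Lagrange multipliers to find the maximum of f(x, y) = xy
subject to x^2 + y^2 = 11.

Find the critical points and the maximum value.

Lagrange conditions: y = 2*lambda*x and x = 2*lambda*y
If x = 0 then y = 0, violating the constraint, so x, y != 0.
Dividing: y/x = x/y => x^2 = y^2 => y = x or y = -x
Constraint: 2x^2 = 11 => x^2 = 11/2 => x = +/-sqrt(11/2)
Critical points: (sqrt(11/2), sqrt(11/2)), (-sqrt(11/2), -sqrt(11/2)), (sqrt(11/2), -sqrt(11/2)), (-sqrt(11/2), sqrt(11/2))
  y = x:  xy = x^2 = 11/2  at (sqrt(11/2), sqrt(11/2)) and (-sqrt(11/2), -sqrt(11/2))
  y = -x: xy = -x^2 = -11/2 at (sqrt(11/2), -sqrt(11/2)) and (-sqrt(11/2), sqrt(11/2))
Maximum xy = 11/2 at (sqrt(11/2), sqrt(11/2)) and (-sqrt(11/2), -sqrt(11/2))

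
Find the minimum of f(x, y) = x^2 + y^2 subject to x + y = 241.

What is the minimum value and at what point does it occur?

Substitute y = 241 - x into f(x,y) = x^2 + y^2:
g(x) = x^2 + (241 - x)^2 = 2x^2 - 482x + 58081
g'(x) = 4x - 482 = 0  =>  x = 241/2
y = 241 - 241/2 = 241/2
Minimum value = (241/2)^2 + (241/2)^2 = 58081/2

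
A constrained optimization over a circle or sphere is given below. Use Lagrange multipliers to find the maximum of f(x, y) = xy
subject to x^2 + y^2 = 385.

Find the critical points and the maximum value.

Lagrange conditions: y = 2*lambda*x and x = 2*lambda*y
If x = 0 then y = 0, violating the constraint, so x, y != 0.
Dividing: y/x = x/y => x^2 = y^2 => y = x or y = -x
Constraint: 2x^2 = 385 => x^2 = 385/2 => x = +/-sqrt(385/2)
Critical points: (sqrt(385/2), sqrt(385/2)), (-sqrt(385/2), -sqrt(385/2)), (sqrt(385/2), -sqrt(385/2)), (-sqrt(385/2), sqrt(385/2))
  y = x:  xy = x^2 = 385/2  at (sqrt(385/2), sqrt(385/2)) and (-sqrt(385/2), -sqrt(385/2))
  y = -x: xy = -x^2 = -385/2 at (sqrt(385/2), -sqrt(385/2)) and (-sqrt(385/2), sqrt(385/2))
Maximum xy = 385/2 at (sqrt(385/2), sqrt(385/2)) and (-sqrt(385/2), -sqrt(385/2))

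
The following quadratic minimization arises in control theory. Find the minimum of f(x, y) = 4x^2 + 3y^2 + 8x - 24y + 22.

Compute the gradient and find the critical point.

f(x,y) = 4x^2 + 3y^2 + 8x - 24y + 22
df/dx = 8x + (8) = 0  =>  x = -1
df/dy = 6y + (-24) = 0  =>  y = 4
f(-1, 4) = 4*(-1)^2 + 3*(4)^2 + 8*(-1) + -24*(4) + 22 = -30
Hessian is diagonal with entries 8, 6 > 0, so this is a minimum.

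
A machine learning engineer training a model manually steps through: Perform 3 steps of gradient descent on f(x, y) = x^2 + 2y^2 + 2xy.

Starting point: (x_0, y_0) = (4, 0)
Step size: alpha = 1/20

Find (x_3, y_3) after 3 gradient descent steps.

f(x,y) = x^2 + 2y^2 + 2xy
grad_x = 2x + 2y, grad_y = 4y + 2x
Step 1: grad = (8, 8), (18/5, -2/5)
Step 2: grad = (32/5, 28/5), (82/25, -17/25)
Step 3: grad = (26/5, 96/25), (151/50, -109/125)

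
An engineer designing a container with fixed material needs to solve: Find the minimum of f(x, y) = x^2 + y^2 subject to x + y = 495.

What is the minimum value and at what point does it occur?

Substitute y = 495 - x into f(x,y) = x^2 + y^2:
g(x) = x^2 + (495 - x)^2 = 2x^2 - 990x + 245025
g'(x) = 4x - 990 = 0  =>  x = 495/2
y = 495 - 495/2 = 495/2
Minimum value = (495/2)^2 + (495/2)^2 = 245025/2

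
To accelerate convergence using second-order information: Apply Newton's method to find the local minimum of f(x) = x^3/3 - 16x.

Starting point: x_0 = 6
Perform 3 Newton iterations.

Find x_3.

f(x) = x^3/3 - 16x
f'(x) = x^2 - 16, f''(x) = 2x
Newton update: x_{n+1} = x_n - (x_n^2 - 16)/(2*x_n)
Step 1: x_0 = 6, f'=20, f''=12, x_1 = 13/3
Step 2: x_1 = 13/3, f'=25/9, f''=26/3, x_2 = 313/78
Step 3: x_2 = 313/78, f'=625/6084, f''=313/39, x_3 = 195313/48828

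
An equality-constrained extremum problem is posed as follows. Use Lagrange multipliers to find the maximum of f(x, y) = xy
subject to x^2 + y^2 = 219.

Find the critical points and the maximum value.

Lagrange conditions: y = 2*lambda*x and x = 2*lambda*y
If x = 0 then y = 0, violating the constraint, so x, y != 0.
Dividing: y/x = x/y => x^2 = y^2 => y = x or y = -x
Constraint: 2x^2 = 219 => x^2 = 219/2 => x = +/-sqrt(219/2)
Critical points: (sqrt(219/2), sqrt(219/2)), (-sqrt(219/2), -sqrt(219/2)), (sqrt(219/2), -sqrt(219/2)), (-sqrt(219/2), sqrt(219/2))
  y = x:  xy = x^2 = 219/2  at (sqrt(219/2), sqrt(219/2)) and (-sqrt(219/2), -sqrt(219/2))
  y = -x: xy = -x^2 = -219/2 at (sqrt(219/2), -sqrt(219/2)) and (-sqrt(219/2), sqrt(219/2))
Maximum xy = 219/2 at (sqrt(219/2), sqrt(219/2)) and (-sqrt(219/2), -sqrt(219/2))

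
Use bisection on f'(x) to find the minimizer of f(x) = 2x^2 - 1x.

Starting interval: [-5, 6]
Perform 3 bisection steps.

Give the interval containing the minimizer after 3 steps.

Finding critical point of f(x) = 2x^2 - 1x using bisection on f'(x) = 4x + -1.
f'(x) = 0 when x = 1/4.
Starting interval: [-5, 6]
Step 1: mid = 1/2, f'(mid) = 1, new interval = [-5, 1/2]
Step 2: mid = -9/4, f'(mid) = -10, new interval = [-9/4, 1/2]
Step 3: mid = -7/8, f'(mid) = -9/2, new interval = [-7/8, 1/2]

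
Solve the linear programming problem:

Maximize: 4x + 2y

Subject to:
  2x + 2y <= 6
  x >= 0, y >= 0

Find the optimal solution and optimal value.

The feasible region has vertices at [(0, 0), (3, 0), (0, 3)].
Checking objective 4x + 2y at each vertex:
  (0, 0): 4*0 + 2*0 = 0
  (3, 0): 4*3 + 2*0 = 12
  (0, 3): 4*0 + 2*3 = 6
Maximum is 12 at (3, 0).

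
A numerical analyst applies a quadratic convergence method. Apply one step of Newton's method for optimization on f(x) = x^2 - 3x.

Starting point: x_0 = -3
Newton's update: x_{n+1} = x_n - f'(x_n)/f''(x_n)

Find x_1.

f(x) = x^2 - 3x
f'(x) = 2x + (-3), f''(x) = 2
Newton step: x_1 = x_0 - f'(x_0)/f''(x_0)
f'(-3) = -9
x_1 = -3 - -9/2 = 3/2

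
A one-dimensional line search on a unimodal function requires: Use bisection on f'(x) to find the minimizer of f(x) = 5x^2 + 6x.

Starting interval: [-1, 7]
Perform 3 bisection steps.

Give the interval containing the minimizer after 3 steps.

Finding critical point of f(x) = 5x^2 + 6x using bisection on f'(x) = 10x + 6.
f'(x) = 0 when x = -3/5.
Starting interval: [-1, 7]
Step 1: mid = 3, f'(mid) = 36, new interval = [-1, 3]
Step 2: mid = 1, f'(mid) = 16, new interval = [-1, 1]
Step 3: mid = 0, f'(mid) = 6, new interval = [-1, 0]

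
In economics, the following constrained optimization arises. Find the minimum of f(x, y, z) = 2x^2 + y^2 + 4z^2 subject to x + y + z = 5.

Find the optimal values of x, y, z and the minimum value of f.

Using Lagrange multipliers on f = 2x^2 + y^2 + 4z^2 with constraint x + y + z = 5:
Conditions: 2*2*x = lambda, 2*1*y = lambda, 2*4*z = lambda
So x = lambda/4, y = lambda/2, z = lambda/8
Substituting into constraint: lambda * (7/8) = 5
lambda = 40/7
x = 10/7, y = 20/7, z = 5/7
Minimum value = 100/7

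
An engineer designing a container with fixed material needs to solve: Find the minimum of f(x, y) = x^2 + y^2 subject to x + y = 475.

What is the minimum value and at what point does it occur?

Substitute y = 475 - x into f(x,y) = x^2 + y^2:
g(x) = x^2 + (475 - x)^2 = 2x^2 - 950x + 225625
g'(x) = 4x - 950 = 0  =>  x = 475/2
y = 475 - 475/2 = 475/2
Minimum value = (475/2)^2 + (475/2)^2 = 225625/2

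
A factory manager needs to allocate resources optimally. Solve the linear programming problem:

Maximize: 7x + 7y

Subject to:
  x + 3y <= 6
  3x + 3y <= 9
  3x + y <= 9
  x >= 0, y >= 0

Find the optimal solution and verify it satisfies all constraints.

Feasible vertices: (0, 0), (0, 2), (3/2, 3/2), (3, 0)
Objective 7x + 7y at each vertex:
  (0, 0): 0
  (0, 2): 14
  (3/2, 3/2): 21
  (3, 0): 21
Maximum is 21 at (3/2, 3/2).
Verify constraints at (x, y) = (3/2, 3/2):
  1*(3/2) + 3*(3/2) = 6 <= 6 (active)
  3*(3/2) + 3*(3/2) = 9 <= 9 (active)
  3*(3/2) + 1*(3/2) = 6 <= 9
  x = 3/2 >= 0, y = 3/2 >= 0. All constraints satisfied.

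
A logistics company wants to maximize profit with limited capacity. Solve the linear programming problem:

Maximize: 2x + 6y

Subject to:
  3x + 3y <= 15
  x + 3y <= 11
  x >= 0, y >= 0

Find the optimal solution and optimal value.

Feasible vertices: (0, 0), (0, 11/3), (2, 3), (5, 0)
Objective 2x + 6y at each:
  (0, 0): 0
  (0, 11/3): 22
  (2, 3): 22
  (5, 0): 10
Maximum is 22 at (0, 11/3).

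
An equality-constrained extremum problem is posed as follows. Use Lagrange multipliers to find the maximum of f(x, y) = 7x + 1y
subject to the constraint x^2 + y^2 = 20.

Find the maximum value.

Set up Lagrange conditions: grad f = lambda * grad g
  7 = 2*lambda*x
  1 = 2*lambda*y
From these: x/y = 7/1, so x = 7t, y = 1t for some t.
Substitute into constraint: (7t)^2 + (1t)^2 = 20
  t^2 * 50 = 20
  t = sqrt(20/50)
Maximum = 7*x + 1*y = (7^2 + 1^2)*t = 50 * sqrt(20/50) = sqrt(1000)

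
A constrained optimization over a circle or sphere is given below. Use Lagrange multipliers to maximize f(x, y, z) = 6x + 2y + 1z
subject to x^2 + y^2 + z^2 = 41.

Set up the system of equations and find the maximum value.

Lagrange conditions: 6 = 2*lambda*x, 2 = 2*lambda*y, 1 = 2*lambda*z
So x:6 = y:2 = z:1, i.e. x = 6t, y = 2t, z = 1t
Constraint: t^2*(6^2 + 2^2 + 1^2) = 41
  t^2 * 41 = 41  =>  t = sqrt(1)
Maximum = 6*6t + 2*2t + 1*1t = 41*sqrt(1) = 41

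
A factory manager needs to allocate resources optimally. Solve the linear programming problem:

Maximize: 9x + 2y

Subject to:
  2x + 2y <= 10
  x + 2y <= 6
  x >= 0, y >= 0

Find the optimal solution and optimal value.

Feasible vertices: (0, 0), (0, 3), (4, 1), (5, 0)
Objective 9x + 2y at each:
  (0, 0): 0
  (0, 3): 6
  (4, 1): 38
  (5, 0): 45
Maximum is 45 at (5, 0).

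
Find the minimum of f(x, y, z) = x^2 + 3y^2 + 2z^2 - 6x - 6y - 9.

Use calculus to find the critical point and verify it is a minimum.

f(x,y,z) = x^2 + 3y^2 + 2z^2 - 6x - 6y - 9
df/dx = 2x + (-6) = 0 => x = 3
df/dy = 6y + (-6) = 0 => y = 1
df/dz = 4z + (0) = 0 => z = 0
f(3,1,0) = 1*(3)^2 + 3*(1)^2 + 2*(0)^2 + -6*(3) + -6*(1) + -9 = -21
Hessian is diagonal with entries 2, 6, 4 > 0, confirmed minimum.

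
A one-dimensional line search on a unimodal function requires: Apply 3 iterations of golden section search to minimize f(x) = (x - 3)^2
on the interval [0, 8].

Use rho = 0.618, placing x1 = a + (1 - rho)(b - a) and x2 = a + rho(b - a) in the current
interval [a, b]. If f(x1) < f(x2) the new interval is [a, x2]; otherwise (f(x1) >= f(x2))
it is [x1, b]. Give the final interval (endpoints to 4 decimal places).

Golden section search for min of f(x) = (x - 3)^2 on [0, 8].
Each step: x1 = a + (1 - rho)(b - a), x2 = a + rho(b - a); if f(x1) < f(x2) keep [a, x2], otherwise keep [x1, b].
Step 1: [0.0000, 8.0000], x1=3.0560 (f=0.0031), x2=4.9440 (f=3.7791); f(x1) < f(x2) => keep [0.0000, 4.9440]
Step 2: [0.0000, 4.9440], x1=1.8886 (f=1.2352), x2=3.0554 (f=0.0031); f(x1) > f(x2) => keep [1.8886, 4.9440]
Step 3: [1.8886, 4.9440], x1=3.0558 (f=0.0031), x2=3.7768 (f=0.6035); f(x1) < f(x2) => keep [1.8886, 3.7768]
Final interval: [1.8886, 3.7768]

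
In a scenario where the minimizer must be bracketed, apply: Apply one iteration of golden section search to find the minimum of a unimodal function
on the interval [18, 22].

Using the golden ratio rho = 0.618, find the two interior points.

Golden section search on [18, 22].
Golden ratio rho = 0.618 (approx).
Interior points:
  x_1 = 18 + (1-0.618)*4 = 19.5280
  x_2 = 18 + 0.618*4 = 20.4720
Compare f(x_1) and f(x_2) to determine which subinterval to keep.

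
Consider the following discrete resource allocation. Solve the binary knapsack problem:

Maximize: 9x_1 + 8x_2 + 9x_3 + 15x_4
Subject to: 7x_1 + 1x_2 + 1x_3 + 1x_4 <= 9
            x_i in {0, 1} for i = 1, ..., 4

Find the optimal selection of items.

Items: item 1 (v=9, w=7), item 2 (v=8, w=1), item 3 (v=9, w=1), item 4 (v=15, w=1)
Capacity: 9
Checking all 16 subsets (w = total weight, v = total value):
  {}: w = 0, v = 0
  {1}: w = 7, v = 9
  {2}: w = 1, v = 8
  {3}: w = 1, v = 9
  {4}: w = 1, v = 15
  {1, 2}: w = 8, v = 17
  {1, 3}: w = 8, v = 18
  {1, 4}: w = 8, v = 24
  {2, 3}: w = 2, v = 17
  {2, 4}: w = 2, v = 23
  {3, 4}: w = 2, v = 24
  {1, 2, 3}: w = 9, v = 26
  {1, 2, 4}: w = 9, v = 32
  {1, 3, 4}: w = 9, v = 33
  {2, 3, 4}: w = 3, v = 32
  {1, 2, 3, 4}: w = 10 > 9, infeasible
Best feasible subset: items [1, 3, 4]
Total weight: 9 <= 9, total value: 33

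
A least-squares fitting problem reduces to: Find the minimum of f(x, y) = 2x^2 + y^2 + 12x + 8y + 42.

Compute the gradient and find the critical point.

f(x,y) = 2x^2 + y^2 + 12x + 8y + 42
df/dx = 4x + (12) = 0  =>  x = -3
df/dy = 2y + (8) = 0  =>  y = -4
f(-3, -4) = 2*(-3)^2 + 1*(-4)^2 + 12*(-3) + 8*(-4) + 42 = 8
Hessian is diagonal with entries 4, 2 > 0, so this is a minimum.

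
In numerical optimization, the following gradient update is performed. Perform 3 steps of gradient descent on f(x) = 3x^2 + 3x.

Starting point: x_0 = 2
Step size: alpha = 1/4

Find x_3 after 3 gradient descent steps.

f(x) = 3x^2 + 3x, f'(x) = 6x + (3)
Step 1: f'(2) = 15, x_1 = 2 - 1/4 * 15 = -7/4
Step 2: f'(-7/4) = -15/2, x_2 = -7/4 - 1/4 * -15/2 = 1/8
Step 3: f'(1/8) = 15/4, x_3 = 1/8 - 1/4 * 15/4 = -13/16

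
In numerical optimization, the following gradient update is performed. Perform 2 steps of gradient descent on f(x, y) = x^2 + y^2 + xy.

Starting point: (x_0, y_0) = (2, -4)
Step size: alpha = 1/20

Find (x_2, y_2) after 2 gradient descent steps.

f(x,y) = x^2 + y^2 + xy
grad_x = 2x + 1y, grad_y = 2y + 1x
Step 1: grad = (0, -6), (2, -37/10)
Step 2: grad = (3/10, -27/5), (397/200, -343/100)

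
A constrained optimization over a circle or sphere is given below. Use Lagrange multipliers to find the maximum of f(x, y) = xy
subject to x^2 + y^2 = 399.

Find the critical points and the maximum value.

Lagrange conditions: y = 2*lambda*x and x = 2*lambda*y
If x = 0 then y = 0, violating the constraint, so x, y != 0.
Dividing: y/x = x/y => x^2 = y^2 => y = x or y = -x
Constraint: 2x^2 = 399 => x^2 = 399/2 => x = +/-sqrt(399/2)
Critical points: (sqrt(399/2), sqrt(399/2)), (-sqrt(399/2), -sqrt(399/2)), (sqrt(399/2), -sqrt(399/2)), (-sqrt(399/2), sqrt(399/2))
  y = x:  xy = x^2 = 399/2  at (sqrt(399/2), sqrt(399/2)) and (-sqrt(399/2), -sqrt(399/2))
  y = -x: xy = -x^2 = -399/2 at (sqrt(399/2), -sqrt(399/2)) and (-sqrt(399/2), sqrt(399/2))
Maximum xy = 399/2 at (sqrt(399/2), sqrt(399/2)) and (-sqrt(399/2), -sqrt(399/2))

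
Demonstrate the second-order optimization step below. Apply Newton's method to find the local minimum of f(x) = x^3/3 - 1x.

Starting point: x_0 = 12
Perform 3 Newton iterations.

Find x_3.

f(x) = x^3/3 - 1x
f'(x) = x^2 - 1, f''(x) = 2x
Newton update: x_{n+1} = x_n - (x_n^2 - 1)/(2*x_n)
Step 1: x_0 = 12, f'=143, f''=24, x_1 = 145/24
Step 2: x_1 = 145/24, f'=20449/576, f''=145/12, x_2 = 21601/6960
Step 3: x_2 = 21601/6960, f'=418161601/48441600, f''=21601/3480, x_3 = 515044801/300685920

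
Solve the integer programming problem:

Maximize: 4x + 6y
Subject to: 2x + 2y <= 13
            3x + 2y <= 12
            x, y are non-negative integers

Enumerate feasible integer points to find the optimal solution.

Constraint 1: 2x + 2y <= 13
Constraint 2: 3x + 2y <= 12
Feasible x range (need y >= 0): 0 <= x <= min(13/2, 12/3) => x in {0, ..., 4}.
Enumerate feasible integer points row by row (the coefficient of y is 6 > 0, so for each x the largest feasible y gives the best value):
  x = 0: y <= min((13 - 2*0)/2, (12 - 3*0)/2) => y in {0, ..., 6}; best 4*0 + 6*6 = 36
  x = 1: y <= min((13 - 2*1)/2, (12 - 3*1)/2) => y in {0, ..., 4}; best 4*1 + 6*4 = 28
  x = 2: y <= min((13 - 2*2)/2, (12 - 3*2)/2) => y in {0, ..., 3}; best 4*2 + 6*3 = 26
  x = 3: y <= min((13 - 2*3)/2, (12 - 3*3)/2) => y in {0, ..., 1}; best 4*3 + 6*1 = 18
  x = 4: y <= min((13 - 2*4)/2, (12 - 3*4)/2) => y in {0}; best 4*4 + 6*0 = 16
The maximum 4x + 6y = 36 is achieved at x = 0, y = 6.
Check: 2*0 + 2*6 = 12 <= 13 and 3*0 + 2*6 = 12 <= 12.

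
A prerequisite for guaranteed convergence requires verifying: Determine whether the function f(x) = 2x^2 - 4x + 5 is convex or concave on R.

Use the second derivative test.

f(x) = 2x^2 - 4x + 5
f'(x) = 4x - 4
f''(x) = 4
Since f''(x) = 4 > 0 for all x, f is convex on R.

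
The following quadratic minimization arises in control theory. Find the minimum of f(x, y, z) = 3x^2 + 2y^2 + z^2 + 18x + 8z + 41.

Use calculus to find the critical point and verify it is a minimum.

f(x,y,z) = 3x^2 + 2y^2 + z^2 + 18x + 8z + 41
df/dx = 6x + (18) = 0 => x = -3
df/dy = 4y + (0) = 0 => y = 0
df/dz = 2z + (8) = 0 => z = -4
f(-3,0,-4) = 3*(-3)^2 + 2*(0)^2 + 1*(-4)^2 + 18*(-3) + 8*(-4) + 41 = -2
Hessian is diagonal with entries 6, 4, 2 > 0, confirmed minimum.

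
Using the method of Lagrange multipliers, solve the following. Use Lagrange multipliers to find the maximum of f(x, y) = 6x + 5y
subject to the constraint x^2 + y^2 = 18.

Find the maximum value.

Set up Lagrange conditions: grad f = lambda * grad g
  6 = 2*lambda*x
  5 = 2*lambda*y
From these: x/y = 6/5, so x = 6t, y = 5t for some t.
Substitute into constraint: (6t)^2 + (5t)^2 = 18
  t^2 * 61 = 18
  t = sqrt(18/61)
Maximum = 6*x + 5*y = (6^2 + 5^2)*t = 61 * sqrt(18/61) = sqrt(1098)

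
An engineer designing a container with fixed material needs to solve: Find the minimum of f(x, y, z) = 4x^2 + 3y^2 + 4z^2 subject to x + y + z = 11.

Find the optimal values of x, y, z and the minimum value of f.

Using Lagrange multipliers on f = 4x^2 + 3y^2 + 4z^2 with constraint x + y + z = 11:
Conditions: 2*4*x = lambda, 2*3*y = lambda, 2*4*z = lambda
So x = lambda/8, y = lambda/6, z = lambda/8
Substituting into constraint: lambda * (5/12) = 11
lambda = 132/5
x = 33/10, y = 22/5, z = 33/10
Minimum value = 726/5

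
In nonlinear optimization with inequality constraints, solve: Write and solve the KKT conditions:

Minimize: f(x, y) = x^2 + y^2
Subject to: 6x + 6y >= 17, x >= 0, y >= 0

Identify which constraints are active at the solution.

KKT conditions for min x^2 + y^2 s.t. 6x + 6y >= 17, x >= 0, y >= 0:
Stationarity: 2x = mu*6 + mu_x, 2y = mu*6 + mu_y, with mu, mu_x, mu_y >= 0
Complementary slackness: mu*(6x + 6y - 17) = 0, mu_x*x = 0, mu_y*y = 0
(0, 0) is infeasible (6*0 + 6*0 < 17), so if mu = 0 stationarity would force x = mu_x/2 >= 0, y = mu_y/2 >= 0 with mu_x*x = mu_y*y = 0, i.e. x = y = 0: contradiction. Hence mu > 0 and 6x + 6y = 17 is active.
Try x > 0, y > 0 (so mu_x = mu_y = 0): x = 6*mu/2, y = 6*mu/2
Substitute: 6*(6*mu/2) + 6*(6*mu/2) = 17
  mu*72/2 = 17 => mu = 17/36
x* = 17/12 > 0, y* = 17/12 > 0, consistent with mu_x = mu_y = 0.
f is convex and the constraints are linear, so this KKT point is the global minimum.
f* = 289/72
Active constraints: 6x + 6y >= 17 (holds with equality, mu = 17/36 > 0); x >= 0 and y >= 0 are inactive (mu_x = mu_y = 0).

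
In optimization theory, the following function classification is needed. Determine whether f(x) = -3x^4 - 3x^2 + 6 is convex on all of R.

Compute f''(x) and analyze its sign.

f(x) = -3x^4 - 3x^2 + 6
f'(x) = -12x^3 + -6x
f''(x) = -36x^2 + -6
f''(x) = -36x^2 + -6 <= -6 < 0 for all x
Therefore, f is concave on R.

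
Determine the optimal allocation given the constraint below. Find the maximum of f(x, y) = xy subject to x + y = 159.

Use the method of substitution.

Substitute y = 159 - x into f(x,y) = xy:
g(x) = x(159 - x) = 159x - x^2
g'(x) = 159 - 2x = 0  =>  x = 159/2
y = 159 - 159/2 = 159/2
Maximum value = (159/2) * (159/2) = 25281/4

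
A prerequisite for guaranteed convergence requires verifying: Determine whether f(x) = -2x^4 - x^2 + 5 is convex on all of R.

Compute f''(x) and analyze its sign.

f(x) = -2x^4 - x^2 + 5
f'(x) = -8x^3 + -2x
f''(x) = -24x^2 + -2
f''(x) = -24x^2 + -2 <= -2 < 0 for all x
Therefore, f is concave on R.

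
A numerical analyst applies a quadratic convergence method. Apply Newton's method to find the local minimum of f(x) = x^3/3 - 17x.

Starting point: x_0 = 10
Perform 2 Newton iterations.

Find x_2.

f(x) = x^3/3 - 17x
f'(x) = x^2 - 17, f''(x) = 2x
Newton update: x_{n+1} = x_n - (x_n^2 - 17)/(2*x_n)
Step 1: x_0 = 10, f'=83, f''=20, x_1 = 117/20
Step 2: x_1 = 117/20, f'=6889/400, f''=117/10, x_2 = 20489/4680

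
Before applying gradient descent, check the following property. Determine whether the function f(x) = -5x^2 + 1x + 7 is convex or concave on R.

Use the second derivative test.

f(x) = -5x^2 + 1x + 7
f'(x) = -10x + 1
f''(x) = -10
Since f''(x) = -10 < 0 for all x, f is concave on R.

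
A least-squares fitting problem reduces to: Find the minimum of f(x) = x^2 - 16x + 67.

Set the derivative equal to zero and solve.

f(x) = x^2 - 16x + 67
f'(x) = 2x + (-16) = 0
x = 16/2 = 8
f(8) = 3
Since f''(x) = 2 > 0, this is a minimum.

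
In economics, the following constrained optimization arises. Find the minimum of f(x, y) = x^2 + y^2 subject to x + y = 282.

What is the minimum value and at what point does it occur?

Substitute y = 282 - x into f(x,y) = x^2 + y^2:
g(x) = x^2 + (282 - x)^2 = 2x^2 - 564x + 79524
g'(x) = 4x - 564 = 0  =>  x = 141
y = 282 - 141 = 141
Minimum value = 141^2 + 141^2 = 39762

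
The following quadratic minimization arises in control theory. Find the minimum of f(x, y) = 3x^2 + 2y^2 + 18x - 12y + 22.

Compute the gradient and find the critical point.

f(x,y) = 3x^2 + 2y^2 + 18x - 12y + 22
df/dx = 6x + (18) = 0  =>  x = -3
df/dy = 4y + (-12) = 0  =>  y = 3
f(-3, 3) = 3*(-3)^2 + 2*(3)^2 + 18*(-3) + -12*(3) + 22 = -23
Hessian is diagonal with entries 6, 4 > 0, so this is a minimum.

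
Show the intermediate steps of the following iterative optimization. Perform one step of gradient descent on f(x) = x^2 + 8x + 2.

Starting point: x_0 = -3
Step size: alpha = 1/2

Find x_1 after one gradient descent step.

f(x) = x^2 + 8x + 2
f'(x) = 2x + 8
f'(-3) = 2*-3 + (8) = 2
x_1 = x_0 - alpha * f'(x_0) = -3 - 1/2 * 2 = -4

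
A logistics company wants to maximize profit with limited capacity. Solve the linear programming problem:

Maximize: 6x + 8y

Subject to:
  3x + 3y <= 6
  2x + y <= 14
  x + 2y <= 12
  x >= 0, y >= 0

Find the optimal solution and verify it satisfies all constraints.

Feasible vertices: (0, 0), (0, 2), (2, 0)
Objective 6x + 8y at each vertex:
  (0, 0): 0
  (0, 2): 16
  (2, 0): 12
Maximum is 16 at (0, 2).
Verify constraints at (x, y) = (0, 2):
  3*0 + 3*2 = 6 <= 6 (active)
  2*0 + 1*2 = 2 <= 14
  1*0 + 2*2 = 4 <= 12
  x = 0 >= 0, y = 2 >= 0. All constraints satisfied.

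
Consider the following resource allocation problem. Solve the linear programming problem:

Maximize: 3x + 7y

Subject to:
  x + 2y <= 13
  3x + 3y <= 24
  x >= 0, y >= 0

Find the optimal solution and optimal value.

Feasible vertices: (0, 0), (0, 13/2), (3, 5), (8, 0)
Objective 3x + 7y at each:
  (0, 0): 0
  (0, 13/2): 91/2
  (3, 5): 44
  (8, 0): 24
Maximum is 91/2 at (0, 13/2).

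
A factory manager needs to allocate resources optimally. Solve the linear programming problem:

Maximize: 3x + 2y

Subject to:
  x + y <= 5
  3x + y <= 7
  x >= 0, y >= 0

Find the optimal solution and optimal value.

Feasible vertices: (0, 0), (0, 5), (1, 4), (7/3, 0)
Objective 3x + 2y at each:
  (0, 0): 0
  (0, 5): 10
  (1, 4): 11
  (7/3, 0): 7
Maximum is 11 at (1, 4).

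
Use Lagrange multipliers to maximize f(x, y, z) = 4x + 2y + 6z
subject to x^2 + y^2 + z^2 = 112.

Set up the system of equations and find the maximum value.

Lagrange conditions: 4 = 2*lambda*x, 2 = 2*lambda*y, 6 = 2*lambda*z
So x:4 = y:2 = z:6, i.e. x = 4t, y = 2t, z = 6t
Constraint: t^2*(4^2 + 2^2 + 6^2) = 112
  t^2 * 56 = 112  =>  t = sqrt(2)
Maximum = 4*4t + 2*2t + 6*6t = 56*sqrt(2) = sqrt(6272)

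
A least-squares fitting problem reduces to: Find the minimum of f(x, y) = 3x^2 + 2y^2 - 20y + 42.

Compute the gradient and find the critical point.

f(x,y) = 3x^2 + 2y^2 - 20y + 42
df/dx = 6x + (0) = 0  =>  x = 0
df/dy = 4y + (-20) = 0  =>  y = 5
f(0, 5) = 3*(0)^2 + 2*(5)^2 + -20*(5) + 42 = -8
Hessian is diagonal with entries 6, 4 > 0, so this is a minimum.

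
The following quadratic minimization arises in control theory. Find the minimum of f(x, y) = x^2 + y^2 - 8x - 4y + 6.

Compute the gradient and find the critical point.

f(x,y) = x^2 + y^2 - 8x - 4y + 6
df/dx = 2x + (-8) = 0  =>  x = 4
df/dy = 2y + (-4) = 0  =>  y = 2
f(4, 2) = 1*(4)^2 + 1*(2)^2 + -8*(4) + -4*(2) + 6 = -14
Hessian is diagonal with entries 2, 2 > 0, so this is a minimum.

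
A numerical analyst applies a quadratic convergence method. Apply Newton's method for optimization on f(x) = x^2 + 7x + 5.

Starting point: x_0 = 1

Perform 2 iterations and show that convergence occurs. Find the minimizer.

f(x) = x^2 + 7x + 5, f'(x) = 2x + (7), f''(x) = 2
Step 1: f'(1) = 9, x_1 = 1 - 9/2 = -7/2
Step 2: f'(-7/2) = 0, x_2 = -7/2 (converged)
Newton's method converges in 1 step for quadratics.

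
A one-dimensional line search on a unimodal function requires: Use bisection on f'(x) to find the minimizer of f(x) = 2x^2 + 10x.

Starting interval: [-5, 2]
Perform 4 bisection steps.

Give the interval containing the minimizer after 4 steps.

Finding critical point of f(x) = 2x^2 + 10x using bisection on f'(x) = 4x + 10.
f'(x) = 0 when x = -5/2.
Starting interval: [-5, 2]
Step 1: mid = -3/2, f'(mid) = 4, new interval = [-5, -3/2]
Step 2: mid = -13/4, f'(mid) = -3, new interval = [-13/4, -3/2]
Step 3: mid = -19/8, f'(mid) = 1/2, new interval = [-13/4, -19/8]
Step 4: mid = -45/16, f'(mid) = -5/4, new interval = [-45/16, -19/8]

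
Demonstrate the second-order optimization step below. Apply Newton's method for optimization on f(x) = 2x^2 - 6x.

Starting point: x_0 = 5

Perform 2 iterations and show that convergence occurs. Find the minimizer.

f(x) = 2x^2 - 6x, f'(x) = 4x + (-6), f''(x) = 4
Step 1: f'(5) = 14, x_1 = 5 - 14/4 = 3/2
Step 2: f'(3/2) = 0, x_2 = 3/2 (converged)
Newton's method converges in 1 step for quadratics.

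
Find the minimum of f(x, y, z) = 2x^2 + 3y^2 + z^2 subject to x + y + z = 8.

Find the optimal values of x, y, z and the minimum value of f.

Using Lagrange multipliers on f = 2x^2 + 3y^2 + z^2 with constraint x + y + z = 8:
Conditions: 2*2*x = lambda, 2*3*y = lambda, 2*1*z = lambda
So x = lambda/4, y = lambda/6, z = lambda/2
Substituting into constraint: lambda * (11/12) = 8
lambda = 96/11
x = 24/11, y = 16/11, z = 48/11
Minimum value = 384/11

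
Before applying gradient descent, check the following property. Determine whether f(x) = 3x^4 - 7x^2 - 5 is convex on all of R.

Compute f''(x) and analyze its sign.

f(x) = 3x^4 - 7x^2 - 5
f'(x) = 12x^3 + -14x
f''(x) = 36x^2 + -14
f''(0) = -14 < 0, so not convex near x = 0
Therefore, f is not globally convex on R.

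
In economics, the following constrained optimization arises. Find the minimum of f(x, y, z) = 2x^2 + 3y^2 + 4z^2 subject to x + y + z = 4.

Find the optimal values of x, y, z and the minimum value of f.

Using Lagrange multipliers on f = 2x^2 + 3y^2 + 4z^2 with constraint x + y + z = 4:
Conditions: 2*2*x = lambda, 2*3*y = lambda, 2*4*z = lambda
So x = lambda/4, y = lambda/6, z = lambda/8
Substituting into constraint: lambda * (13/24) = 4
lambda = 96/13
x = 24/13, y = 16/13, z = 12/13
Minimum value = 192/13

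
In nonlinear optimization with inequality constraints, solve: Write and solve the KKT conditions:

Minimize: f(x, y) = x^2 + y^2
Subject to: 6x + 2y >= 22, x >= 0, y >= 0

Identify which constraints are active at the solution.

KKT conditions for min x^2 + y^2 s.t. 6x + 2y >= 22, x >= 0, y >= 0:
Stationarity: 2x = mu*6 + mu_x, 2y = mu*2 + mu_y, with mu, mu_x, mu_y >= 0
Complementary slackness: mu*(6x + 2y - 22) = 0, mu_x*x = 0, mu_y*y = 0
(0, 0) is infeasible (6*0 + 2*0 < 22), so if mu = 0 stationarity would force x = mu_x/2 >= 0, y = mu_y/2 >= 0 with mu_x*x = mu_y*y = 0, i.e. x = y = 0: contradiction. Hence mu > 0 and 6x + 2y = 22 is active.
Try x > 0, y > 0 (so mu_x = mu_y = 0): x = 6*mu/2, y = 2*mu/2
Substitute: 6*(6*mu/2) + 2*(2*mu/2) = 22
  mu*40/2 = 22 => mu = 11/10
x* = 33/10 > 0, y* = 11/10 > 0, consistent with mu_x = mu_y = 0.
f is convex and the constraints are linear, so this KKT point is the global minimum.
f* = 121/10
Active constraints: 6x + 2y >= 22 (holds with equality, mu = 11/10 > 0); x >= 0 and y >= 0 are inactive (mu_x = mu_y = 0).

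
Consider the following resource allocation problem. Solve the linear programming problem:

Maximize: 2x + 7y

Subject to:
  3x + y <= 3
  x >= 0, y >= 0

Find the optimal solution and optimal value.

The feasible region has vertices at [(0, 0), (1, 0), (0, 3)].
Checking objective 2x + 7y at each vertex:
  (0, 0): 2*0 + 7*0 = 0
  (1, 0): 2*1 + 7*0 = 2
  (0, 3): 2*0 + 7*3 = 21
Maximum is 21 at (0, 3).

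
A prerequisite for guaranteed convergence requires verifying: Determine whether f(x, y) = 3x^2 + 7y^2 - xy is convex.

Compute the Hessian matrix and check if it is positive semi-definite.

f(x,y) = 3x^2 + 7y^2 - xy
Hessian H = [[6, -1], [-1, 14]]
trace(H) = 20, det(H) = 83
Eigenvalues: (20 +/- sqrt(68)) / 2 = 14.12, 5.877
Since both eigenvalues > 0, f is convex.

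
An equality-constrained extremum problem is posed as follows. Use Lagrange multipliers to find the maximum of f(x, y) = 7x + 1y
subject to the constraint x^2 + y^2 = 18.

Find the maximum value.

Set up Lagrange conditions: grad f = lambda * grad g
  7 = 2*lambda*x
  1 = 2*lambda*y
From these: x/y = 7/1, so x = 7t, y = 1t for some t.
Substitute into constraint: (7t)^2 + (1t)^2 = 18
  t^2 * 50 = 18
  t = sqrt(18/50)
Maximum = 7*x + 1*y = (7^2 + 1^2)*t = 50 * sqrt(18/50) = 30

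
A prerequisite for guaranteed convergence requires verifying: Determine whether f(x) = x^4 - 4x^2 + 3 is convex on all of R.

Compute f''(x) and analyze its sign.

f(x) = x^4 - 4x^2 + 3
f'(x) = 4x^3 + -8x
f''(x) = 12x^2 + -8
f''(0) = -8 < 0, so not convex near x = 0
Therefore, f is not globally convex on R.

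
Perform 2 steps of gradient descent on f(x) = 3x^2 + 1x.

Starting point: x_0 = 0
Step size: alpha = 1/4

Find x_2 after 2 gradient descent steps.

f(x) = 3x^2 + 1x, f'(x) = 6x + (1)
Step 1: f'(0) = 1, x_1 = 0 - 1/4 * 1 = -1/4
Step 2: f'(-1/4) = -1/2, x_2 = -1/4 - 1/4 * -1/2 = -1/8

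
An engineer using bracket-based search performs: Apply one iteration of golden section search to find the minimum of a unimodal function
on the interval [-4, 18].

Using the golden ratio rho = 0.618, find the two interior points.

Golden section search on [-4, 18].
Golden ratio rho = 0.618 (approx).
Interior points:
  x_1 = -4 + (1-0.618)*22 = 4.4040
  x_2 = -4 + 0.618*22 = 9.5960
Compare f(x_1) and f(x_2) to determine which subinterval to keep.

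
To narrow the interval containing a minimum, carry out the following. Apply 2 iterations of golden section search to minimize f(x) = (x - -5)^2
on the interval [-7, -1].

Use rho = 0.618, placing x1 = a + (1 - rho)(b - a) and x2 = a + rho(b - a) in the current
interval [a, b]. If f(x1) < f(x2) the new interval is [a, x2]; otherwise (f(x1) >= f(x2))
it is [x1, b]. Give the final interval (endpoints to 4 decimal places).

Golden section search for min of f(x) = (x - -5)^2 on [-7, -1].
Each step: x1 = a + (1 - rho)(b - a), x2 = a + rho(b - a); if f(x1) < f(x2) keep [a, x2], otherwise keep [x1, b].
Step 1: [-7.0000, -1.0000], x1=-4.7080 (f=0.0853), x2=-3.2920 (f=2.9173); f(x1) < f(x2) => keep [-7.0000, -3.2920]
Step 2: [-7.0000, -3.2920], x1=-5.5835 (f=0.3405), x2=-4.7085 (f=0.0850); f(x1) > f(x2) => keep [-5.5835, -3.2920]
Final interval: [-5.5835, -3.2920]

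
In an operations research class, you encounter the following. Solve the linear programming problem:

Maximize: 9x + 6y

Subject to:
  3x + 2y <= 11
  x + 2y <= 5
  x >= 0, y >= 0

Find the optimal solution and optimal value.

Feasible vertices: (0, 0), (0, 5/2), (3, 1), (11/3, 0)
Objective 9x + 6y at each:
  (0, 0): 0
  (0, 5/2): 15
  (3, 1): 33
  (11/3, 0): 33
Maximum is 33 at (3, 1).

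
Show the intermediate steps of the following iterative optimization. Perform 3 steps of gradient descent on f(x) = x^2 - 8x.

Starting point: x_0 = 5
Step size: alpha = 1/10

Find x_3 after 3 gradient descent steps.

f(x) = x^2 - 8x, f'(x) = 2x + (-8)
Step 1: f'(5) = 2, x_1 = 5 - 1/10 * 2 = 24/5
Step 2: f'(24/5) = 8/5, x_2 = 24/5 - 1/10 * 8/5 = 116/25
Step 3: f'(116/25) = 32/25, x_3 = 116/25 - 1/10 * 32/25 = 564/125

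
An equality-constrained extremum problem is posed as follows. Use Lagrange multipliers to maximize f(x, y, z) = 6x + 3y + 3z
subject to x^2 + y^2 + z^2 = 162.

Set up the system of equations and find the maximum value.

Lagrange conditions: 6 = 2*lambda*x, 3 = 2*lambda*y, 3 = 2*lambda*z
So x:6 = y:3 = z:3, i.e. x = 6t, y = 3t, z = 3t
Constraint: t^2*(6^2 + 3^2 + 3^2) = 162
  t^2 * 54 = 162  =>  t = sqrt(3)
Maximum = 6*6t + 3*3t + 3*3t = 54*sqrt(3) = sqrt(8748)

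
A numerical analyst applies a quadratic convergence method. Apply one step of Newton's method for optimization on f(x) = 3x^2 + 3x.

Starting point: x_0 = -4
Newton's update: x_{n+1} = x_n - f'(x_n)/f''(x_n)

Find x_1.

f(x) = 3x^2 + 3x
f'(x) = 6x + (3), f''(x) = 6
Newton step: x_1 = x_0 - f'(x_0)/f''(x_0)
f'(-4) = -21
x_1 = -4 - -21/6 = -1/2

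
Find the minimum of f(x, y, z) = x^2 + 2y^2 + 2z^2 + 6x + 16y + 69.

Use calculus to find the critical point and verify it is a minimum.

f(x,y,z) = x^2 + 2y^2 + 2z^2 + 6x + 16y + 69
df/dx = 2x + (6) = 0 => x = -3
df/dy = 4y + (16) = 0 => y = -4
df/dz = 4z + (0) = 0 => z = 0
f(-3,-4,0) = 1*(-3)^2 + 2*(-4)^2 + 2*(0)^2 + 6*(-3) + 16*(-4) + 69 = 28
Hessian is diagonal with entries 2, 4, 4 > 0, confirmed minimum.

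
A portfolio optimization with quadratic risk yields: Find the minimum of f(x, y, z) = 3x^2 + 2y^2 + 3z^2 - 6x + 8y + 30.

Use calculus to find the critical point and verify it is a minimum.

f(x,y,z) = 3x^2 + 2y^2 + 3z^2 - 6x + 8y + 30
df/dx = 6x + (-6) = 0 => x = 1
df/dy = 4y + (8) = 0 => y = -2
df/dz = 6z + (0) = 0 => z = 0
f(1,-2,0) = 3*(1)^2 + 2*(-2)^2 + 3*(0)^2 + -6*(1) + 8*(-2) + 30 = 19
Hessian is diagonal with entries 6, 4, 6 > 0, confirmed minimum.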